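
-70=-70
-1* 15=-15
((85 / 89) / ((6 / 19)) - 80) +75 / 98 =-76.21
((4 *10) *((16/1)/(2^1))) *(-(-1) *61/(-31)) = -19520/31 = -629.68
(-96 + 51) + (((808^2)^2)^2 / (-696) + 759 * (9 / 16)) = -363346416947414309528375 / 1392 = -261024724818544762592.22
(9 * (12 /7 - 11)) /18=-65 /14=-4.64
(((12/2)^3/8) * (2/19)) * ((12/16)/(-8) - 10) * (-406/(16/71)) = 6615567/128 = 51684.12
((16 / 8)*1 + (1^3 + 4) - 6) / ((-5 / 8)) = -8 / 5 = -1.60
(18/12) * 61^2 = 11163/2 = 5581.50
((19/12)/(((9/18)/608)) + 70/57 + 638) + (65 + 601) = 184142/57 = 3230.56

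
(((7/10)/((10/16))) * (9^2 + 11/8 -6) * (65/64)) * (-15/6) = -55601/256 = -217.19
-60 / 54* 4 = -40 / 9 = -4.44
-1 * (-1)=1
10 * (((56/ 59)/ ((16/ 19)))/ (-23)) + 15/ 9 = 4790/ 4071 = 1.18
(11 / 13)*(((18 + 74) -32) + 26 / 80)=26543 / 520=51.04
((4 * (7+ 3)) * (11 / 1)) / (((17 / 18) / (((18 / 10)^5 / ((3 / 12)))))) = 374134464 / 10625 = 35212.66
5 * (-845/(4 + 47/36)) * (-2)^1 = 304200/191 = 1592.67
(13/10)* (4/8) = 13/20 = 0.65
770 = 770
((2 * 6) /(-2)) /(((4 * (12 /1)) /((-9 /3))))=3 /8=0.38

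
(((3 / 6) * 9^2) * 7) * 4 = 1134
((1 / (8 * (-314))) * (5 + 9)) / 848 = -7 / 1065088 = -0.00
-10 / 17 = -0.59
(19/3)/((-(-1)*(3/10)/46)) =8740/9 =971.11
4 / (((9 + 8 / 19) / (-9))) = -684 / 179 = -3.82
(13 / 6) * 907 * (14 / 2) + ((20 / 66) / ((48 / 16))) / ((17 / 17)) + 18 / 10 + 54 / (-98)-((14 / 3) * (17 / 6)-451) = 76512637 / 5390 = 14195.29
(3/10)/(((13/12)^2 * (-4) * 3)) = -18/845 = -0.02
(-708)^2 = 501264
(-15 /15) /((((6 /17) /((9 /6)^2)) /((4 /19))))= -51 /38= -1.34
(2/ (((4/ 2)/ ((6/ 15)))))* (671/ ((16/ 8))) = 671/ 5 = 134.20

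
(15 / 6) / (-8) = -5 / 16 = -0.31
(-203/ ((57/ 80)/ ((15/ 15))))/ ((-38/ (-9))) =-24360/ 361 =-67.48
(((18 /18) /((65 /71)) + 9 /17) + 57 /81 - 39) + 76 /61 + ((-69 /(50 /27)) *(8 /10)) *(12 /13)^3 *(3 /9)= -43.24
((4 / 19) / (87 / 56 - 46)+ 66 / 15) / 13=1039282 / 3073915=0.34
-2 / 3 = -0.67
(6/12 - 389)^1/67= -777/134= -5.80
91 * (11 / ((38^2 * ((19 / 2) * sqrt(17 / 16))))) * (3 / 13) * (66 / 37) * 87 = 2652804 * sqrt(17) / 4314311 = 2.54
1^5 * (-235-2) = -237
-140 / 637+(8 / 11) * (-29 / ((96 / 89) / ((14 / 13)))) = -127789 / 6006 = -21.28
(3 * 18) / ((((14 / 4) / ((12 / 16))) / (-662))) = -53622 / 7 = -7660.29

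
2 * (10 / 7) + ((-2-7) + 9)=20 / 7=2.86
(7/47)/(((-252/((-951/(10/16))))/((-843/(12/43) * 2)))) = -3830311/705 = -5433.07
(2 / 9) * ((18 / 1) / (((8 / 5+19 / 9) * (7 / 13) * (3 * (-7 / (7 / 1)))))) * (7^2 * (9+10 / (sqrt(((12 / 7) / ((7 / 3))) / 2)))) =-63700 * sqrt(2) / 167 - 49140 / 167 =-833.69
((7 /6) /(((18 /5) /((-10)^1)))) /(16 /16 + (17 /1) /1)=-175 /972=-0.18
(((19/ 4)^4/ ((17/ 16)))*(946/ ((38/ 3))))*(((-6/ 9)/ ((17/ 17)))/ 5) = -3244307/ 680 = -4771.04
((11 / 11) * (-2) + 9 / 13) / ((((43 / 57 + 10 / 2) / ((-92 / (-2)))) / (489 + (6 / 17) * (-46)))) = -4942.08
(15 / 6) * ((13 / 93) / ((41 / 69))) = 1495 / 2542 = 0.59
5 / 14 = 0.36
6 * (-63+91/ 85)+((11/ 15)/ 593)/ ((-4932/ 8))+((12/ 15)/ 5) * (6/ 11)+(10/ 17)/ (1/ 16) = -3712975641554/ 10254645225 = -362.08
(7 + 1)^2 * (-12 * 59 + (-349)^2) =7749952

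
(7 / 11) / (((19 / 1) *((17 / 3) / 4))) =0.02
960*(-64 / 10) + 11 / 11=-6143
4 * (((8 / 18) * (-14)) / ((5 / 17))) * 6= -7616 / 15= -507.73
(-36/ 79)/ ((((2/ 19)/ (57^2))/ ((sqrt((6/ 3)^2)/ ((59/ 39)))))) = -86670324/ 4661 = -18594.79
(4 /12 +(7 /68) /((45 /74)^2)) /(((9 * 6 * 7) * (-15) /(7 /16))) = -10529 /223074000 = -0.00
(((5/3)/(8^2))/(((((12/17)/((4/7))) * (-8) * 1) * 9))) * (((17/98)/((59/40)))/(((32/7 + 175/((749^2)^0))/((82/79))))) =-296225/1488248500032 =-0.00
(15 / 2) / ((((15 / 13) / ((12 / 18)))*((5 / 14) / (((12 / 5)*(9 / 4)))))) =1638 / 25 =65.52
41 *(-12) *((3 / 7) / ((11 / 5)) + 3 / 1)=-121032 / 77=-1571.84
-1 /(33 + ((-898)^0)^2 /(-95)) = -95 /3134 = -0.03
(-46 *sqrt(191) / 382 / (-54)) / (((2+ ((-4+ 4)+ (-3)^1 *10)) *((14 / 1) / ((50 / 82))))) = -0.00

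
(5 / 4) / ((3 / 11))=55 / 12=4.58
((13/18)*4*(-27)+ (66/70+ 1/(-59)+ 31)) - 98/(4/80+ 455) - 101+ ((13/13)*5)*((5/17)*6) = -138.47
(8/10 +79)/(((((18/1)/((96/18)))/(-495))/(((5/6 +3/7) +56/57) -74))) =839828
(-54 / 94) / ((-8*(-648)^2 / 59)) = 59 / 5847552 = 0.00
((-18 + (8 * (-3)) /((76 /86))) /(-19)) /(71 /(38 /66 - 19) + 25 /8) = -27456 /8417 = -3.26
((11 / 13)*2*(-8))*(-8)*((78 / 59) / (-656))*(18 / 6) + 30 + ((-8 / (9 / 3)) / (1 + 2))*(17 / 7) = 4143134 / 152397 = 27.19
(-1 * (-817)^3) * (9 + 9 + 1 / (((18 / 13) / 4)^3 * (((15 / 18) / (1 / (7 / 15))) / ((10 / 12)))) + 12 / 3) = 68332006355926 / 1701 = 40171667463.80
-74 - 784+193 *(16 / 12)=-1802 / 3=-600.67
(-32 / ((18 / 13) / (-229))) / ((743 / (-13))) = -619216 / 6687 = -92.60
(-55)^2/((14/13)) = 39325/14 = 2808.93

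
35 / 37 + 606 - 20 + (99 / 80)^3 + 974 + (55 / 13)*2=386967833819 / 246272000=1571.30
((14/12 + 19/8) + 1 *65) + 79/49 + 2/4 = 83089/1176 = 70.65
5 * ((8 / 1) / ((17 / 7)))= 280 / 17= 16.47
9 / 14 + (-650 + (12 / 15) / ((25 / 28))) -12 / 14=-1136307 / 1750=-649.32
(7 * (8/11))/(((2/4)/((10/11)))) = 1120/121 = 9.26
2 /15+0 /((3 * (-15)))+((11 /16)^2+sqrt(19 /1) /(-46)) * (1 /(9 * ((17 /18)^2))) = 0.18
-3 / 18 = -1 / 6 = -0.17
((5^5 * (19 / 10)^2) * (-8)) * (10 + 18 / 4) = -1308625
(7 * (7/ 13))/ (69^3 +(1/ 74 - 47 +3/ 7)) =25382/ 2211866085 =0.00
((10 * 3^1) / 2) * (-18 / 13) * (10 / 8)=-675 / 26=-25.96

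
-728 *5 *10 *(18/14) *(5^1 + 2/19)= -4539600/19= -238926.32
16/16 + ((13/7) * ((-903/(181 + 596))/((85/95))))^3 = -1112750354234/85358358827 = -13.04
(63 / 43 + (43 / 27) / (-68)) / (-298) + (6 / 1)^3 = 5081611045 / 23526504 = 216.00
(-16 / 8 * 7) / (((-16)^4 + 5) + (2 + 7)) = -0.00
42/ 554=21/ 277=0.08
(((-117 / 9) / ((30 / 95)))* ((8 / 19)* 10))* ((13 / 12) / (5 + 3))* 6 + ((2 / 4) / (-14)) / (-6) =-23659 / 168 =-140.83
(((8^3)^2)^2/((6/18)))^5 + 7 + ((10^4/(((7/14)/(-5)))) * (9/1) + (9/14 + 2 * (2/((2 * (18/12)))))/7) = 109484546430540831818837028313672388696089960367040642059933/294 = 372396416430410992581078300000000000000000000000000000000.00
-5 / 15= -0.33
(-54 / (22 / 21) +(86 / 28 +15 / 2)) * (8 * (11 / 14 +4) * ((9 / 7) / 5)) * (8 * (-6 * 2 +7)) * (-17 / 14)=-517470480 / 26411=-19592.99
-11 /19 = -0.58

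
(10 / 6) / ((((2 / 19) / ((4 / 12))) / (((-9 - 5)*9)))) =-665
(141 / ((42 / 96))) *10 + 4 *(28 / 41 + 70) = 1006104 / 287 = 3505.59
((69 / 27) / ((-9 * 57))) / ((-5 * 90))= 23 / 2077650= 0.00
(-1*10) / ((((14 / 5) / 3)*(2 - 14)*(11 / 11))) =25 / 28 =0.89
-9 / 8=-1.12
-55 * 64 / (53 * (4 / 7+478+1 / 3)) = -73920 / 533021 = -0.14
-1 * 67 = -67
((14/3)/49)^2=4/441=0.01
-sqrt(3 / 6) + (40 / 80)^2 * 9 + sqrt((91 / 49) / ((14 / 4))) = -sqrt(2) / 2 + sqrt(26) / 7 + 9 / 4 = 2.27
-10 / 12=-5 / 6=-0.83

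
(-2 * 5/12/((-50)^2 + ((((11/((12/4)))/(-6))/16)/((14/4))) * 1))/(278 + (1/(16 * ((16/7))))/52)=-3727360/3108610550609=-0.00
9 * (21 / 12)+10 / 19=1237 / 76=16.28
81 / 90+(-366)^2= 1339569 / 10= 133956.90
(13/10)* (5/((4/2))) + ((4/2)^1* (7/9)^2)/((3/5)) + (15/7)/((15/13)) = 48469/6804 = 7.12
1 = 1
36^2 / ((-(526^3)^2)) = -81 / 1323714975815236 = -0.00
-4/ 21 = -0.19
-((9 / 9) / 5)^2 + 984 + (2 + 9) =24874 / 25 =994.96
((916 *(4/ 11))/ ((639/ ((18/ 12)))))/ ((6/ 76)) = 69616/ 7029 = 9.90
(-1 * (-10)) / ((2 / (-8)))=-40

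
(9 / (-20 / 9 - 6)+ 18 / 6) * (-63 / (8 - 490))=8883 / 35668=0.25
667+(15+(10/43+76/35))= 1030028/1505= 684.40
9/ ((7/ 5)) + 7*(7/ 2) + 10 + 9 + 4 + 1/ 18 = 3401/ 63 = 53.98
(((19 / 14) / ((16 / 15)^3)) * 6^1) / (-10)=-38475 / 57344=-0.67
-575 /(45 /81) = -1035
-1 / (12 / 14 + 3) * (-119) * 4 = 3332 / 27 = 123.41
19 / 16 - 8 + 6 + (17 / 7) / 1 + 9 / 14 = 253 / 112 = 2.26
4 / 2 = 2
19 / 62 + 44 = 2747 / 62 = 44.31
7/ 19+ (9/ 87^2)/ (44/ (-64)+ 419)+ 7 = 788034124/ 106947447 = 7.37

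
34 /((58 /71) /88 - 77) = -106216 /240519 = -0.44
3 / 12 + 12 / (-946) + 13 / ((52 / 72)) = 34505 / 1892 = 18.24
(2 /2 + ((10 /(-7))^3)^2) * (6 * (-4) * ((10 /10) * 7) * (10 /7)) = -268235760 /117649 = -2279.97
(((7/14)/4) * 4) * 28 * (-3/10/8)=-21/40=-0.52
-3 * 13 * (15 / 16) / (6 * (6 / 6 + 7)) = -195 / 256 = -0.76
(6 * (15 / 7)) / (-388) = -45 / 1358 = -0.03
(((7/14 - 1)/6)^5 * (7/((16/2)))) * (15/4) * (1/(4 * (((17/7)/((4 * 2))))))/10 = -49/45121536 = -0.00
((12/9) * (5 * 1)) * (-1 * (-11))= 220/3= 73.33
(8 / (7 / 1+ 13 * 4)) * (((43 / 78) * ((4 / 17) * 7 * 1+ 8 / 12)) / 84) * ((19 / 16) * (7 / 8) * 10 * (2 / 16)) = 4085 / 1527552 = 0.00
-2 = -2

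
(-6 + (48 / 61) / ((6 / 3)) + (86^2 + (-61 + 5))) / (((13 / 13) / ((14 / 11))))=6263572 / 671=9334.68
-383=-383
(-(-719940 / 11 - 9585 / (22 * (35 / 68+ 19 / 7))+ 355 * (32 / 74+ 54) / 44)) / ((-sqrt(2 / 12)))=-81503892295 * sqrt(6) / 1251118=-159571.64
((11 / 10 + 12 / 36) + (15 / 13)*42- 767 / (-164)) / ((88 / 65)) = 1745203 / 43296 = 40.31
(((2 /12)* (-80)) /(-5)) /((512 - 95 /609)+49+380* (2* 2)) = 812 /633617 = 0.00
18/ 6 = 3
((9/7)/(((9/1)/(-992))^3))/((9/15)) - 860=-4882420300/1701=-2870323.52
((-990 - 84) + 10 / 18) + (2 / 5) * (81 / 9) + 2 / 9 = -48133 / 45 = -1069.62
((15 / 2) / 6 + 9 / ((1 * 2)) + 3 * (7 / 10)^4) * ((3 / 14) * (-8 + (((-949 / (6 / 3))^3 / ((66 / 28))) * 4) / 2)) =-387098183302613 / 3080000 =-125681228.35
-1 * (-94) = 94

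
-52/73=-0.71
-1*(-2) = 2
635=635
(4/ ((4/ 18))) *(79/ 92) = 711/ 46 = 15.46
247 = 247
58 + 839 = 897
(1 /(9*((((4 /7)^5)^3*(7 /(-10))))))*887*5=-15039596640426575 /4831838208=-3112603.53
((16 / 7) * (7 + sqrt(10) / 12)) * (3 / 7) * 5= 20 * sqrt(10) / 49 + 240 / 7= 35.58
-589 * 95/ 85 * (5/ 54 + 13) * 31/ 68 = -3929.15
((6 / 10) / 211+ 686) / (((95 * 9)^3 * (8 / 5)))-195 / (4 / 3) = -154300260472517 / 1055044521000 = -146.25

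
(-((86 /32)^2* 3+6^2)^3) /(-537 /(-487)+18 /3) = -522313878555063 /19344130048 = -27001.16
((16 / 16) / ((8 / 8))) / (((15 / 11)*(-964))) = -11 / 14460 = -0.00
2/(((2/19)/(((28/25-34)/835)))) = -15618/20875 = -0.75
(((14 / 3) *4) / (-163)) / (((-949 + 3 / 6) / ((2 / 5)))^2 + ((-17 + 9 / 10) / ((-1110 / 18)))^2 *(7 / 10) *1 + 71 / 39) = -49831600000 / 2446698726871370047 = -0.00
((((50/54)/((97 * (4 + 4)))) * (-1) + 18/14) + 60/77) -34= -51522893/1613304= -31.94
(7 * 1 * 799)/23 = 5593/23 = 243.17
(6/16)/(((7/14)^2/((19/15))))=19/10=1.90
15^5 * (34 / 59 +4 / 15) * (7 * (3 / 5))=158618250 / 59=2688444.92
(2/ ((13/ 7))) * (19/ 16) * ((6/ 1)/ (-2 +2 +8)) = 399/ 416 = 0.96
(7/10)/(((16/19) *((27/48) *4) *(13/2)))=133/2340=0.06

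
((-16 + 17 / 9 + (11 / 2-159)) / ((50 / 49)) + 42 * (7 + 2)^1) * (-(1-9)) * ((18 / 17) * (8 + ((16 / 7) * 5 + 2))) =659544 / 17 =38796.71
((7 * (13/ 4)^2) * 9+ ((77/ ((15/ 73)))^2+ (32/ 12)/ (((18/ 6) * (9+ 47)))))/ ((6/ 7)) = 3555481217/ 21600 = 164605.61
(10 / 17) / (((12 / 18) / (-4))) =-60 / 17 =-3.53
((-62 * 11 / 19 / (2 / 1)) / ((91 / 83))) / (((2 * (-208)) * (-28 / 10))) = -141515 / 10069696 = -0.01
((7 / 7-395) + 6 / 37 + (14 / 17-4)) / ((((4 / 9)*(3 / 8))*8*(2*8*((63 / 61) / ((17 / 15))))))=-7616521 / 372960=-20.42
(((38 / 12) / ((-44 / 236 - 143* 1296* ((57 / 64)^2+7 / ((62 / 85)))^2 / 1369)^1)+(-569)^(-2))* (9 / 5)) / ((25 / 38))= -28131742667316569290386 / 48137823844188938319282625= -0.00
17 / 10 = 1.70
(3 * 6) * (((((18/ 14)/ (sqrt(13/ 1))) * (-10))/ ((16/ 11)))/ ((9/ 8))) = -990 * sqrt(13)/ 91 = -39.23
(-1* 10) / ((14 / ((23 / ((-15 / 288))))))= 2208 / 7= 315.43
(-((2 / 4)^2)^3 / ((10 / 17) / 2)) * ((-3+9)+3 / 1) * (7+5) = -459 / 80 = -5.74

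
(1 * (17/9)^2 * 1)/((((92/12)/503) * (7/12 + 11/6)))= 96.86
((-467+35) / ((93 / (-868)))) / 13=4032 / 13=310.15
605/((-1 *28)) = -605/28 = -21.61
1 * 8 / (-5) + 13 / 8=1 / 40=0.02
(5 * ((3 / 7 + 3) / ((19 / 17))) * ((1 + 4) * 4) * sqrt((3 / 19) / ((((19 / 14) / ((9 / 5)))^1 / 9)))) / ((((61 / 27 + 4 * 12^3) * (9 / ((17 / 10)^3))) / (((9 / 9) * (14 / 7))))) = 54121608 * sqrt(210) / 11793824875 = 0.07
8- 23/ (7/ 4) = -36/ 7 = -5.14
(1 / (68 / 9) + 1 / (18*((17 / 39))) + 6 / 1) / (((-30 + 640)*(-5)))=-1277 / 622200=-0.00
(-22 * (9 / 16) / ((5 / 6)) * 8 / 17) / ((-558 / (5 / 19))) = 0.00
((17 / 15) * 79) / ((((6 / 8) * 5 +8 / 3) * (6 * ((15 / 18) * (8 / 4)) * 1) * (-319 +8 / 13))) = -34918 / 7967575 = -0.00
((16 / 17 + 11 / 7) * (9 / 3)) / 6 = 299 / 238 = 1.26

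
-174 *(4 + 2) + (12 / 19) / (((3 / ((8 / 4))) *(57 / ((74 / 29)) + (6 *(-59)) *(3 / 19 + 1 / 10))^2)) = -245338981428916 / 234999044289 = -1044.00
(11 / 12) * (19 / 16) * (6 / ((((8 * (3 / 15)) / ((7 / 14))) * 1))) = 1045 / 512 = 2.04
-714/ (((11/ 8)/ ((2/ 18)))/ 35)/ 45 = -13328/ 297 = -44.88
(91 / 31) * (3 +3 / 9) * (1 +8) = 2730 / 31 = 88.06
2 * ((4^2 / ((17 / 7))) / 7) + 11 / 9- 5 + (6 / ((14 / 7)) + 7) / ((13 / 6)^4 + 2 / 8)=-1278754 / 883881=-1.45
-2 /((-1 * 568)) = 1 /284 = 0.00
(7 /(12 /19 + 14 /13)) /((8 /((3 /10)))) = 5187 /33760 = 0.15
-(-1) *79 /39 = 79 /39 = 2.03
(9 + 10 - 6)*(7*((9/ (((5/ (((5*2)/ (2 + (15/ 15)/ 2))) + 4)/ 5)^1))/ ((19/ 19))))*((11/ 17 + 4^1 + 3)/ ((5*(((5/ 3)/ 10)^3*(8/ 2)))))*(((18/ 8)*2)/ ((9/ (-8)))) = -4380480/ 17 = -257675.29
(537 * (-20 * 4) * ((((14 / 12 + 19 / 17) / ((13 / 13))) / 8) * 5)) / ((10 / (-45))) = 9384075 / 34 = 276002.21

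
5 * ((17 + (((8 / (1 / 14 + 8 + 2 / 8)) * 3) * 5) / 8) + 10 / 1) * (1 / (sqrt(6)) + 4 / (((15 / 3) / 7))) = 11185 * sqrt(6) / 466 + 187908 / 233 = 865.27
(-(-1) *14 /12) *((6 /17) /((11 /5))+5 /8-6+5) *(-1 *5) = 3745 /2992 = 1.25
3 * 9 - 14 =13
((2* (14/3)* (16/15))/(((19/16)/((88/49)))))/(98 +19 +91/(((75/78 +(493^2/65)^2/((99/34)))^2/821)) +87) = 181754844488845376389244865536/2462621624575368409893575777445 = 0.07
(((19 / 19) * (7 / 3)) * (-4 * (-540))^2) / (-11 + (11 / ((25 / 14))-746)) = -90720000 / 6257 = -14498.96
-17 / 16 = -1.06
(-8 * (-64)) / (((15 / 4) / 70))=28672 / 3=9557.33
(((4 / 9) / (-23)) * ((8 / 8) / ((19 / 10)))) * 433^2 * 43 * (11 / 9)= -3547291880 / 35397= -100214.48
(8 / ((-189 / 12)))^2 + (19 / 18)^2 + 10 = 11.37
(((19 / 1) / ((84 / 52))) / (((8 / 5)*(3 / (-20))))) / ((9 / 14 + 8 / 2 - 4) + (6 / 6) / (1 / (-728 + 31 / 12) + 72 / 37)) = -644583550 / 15219051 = -42.35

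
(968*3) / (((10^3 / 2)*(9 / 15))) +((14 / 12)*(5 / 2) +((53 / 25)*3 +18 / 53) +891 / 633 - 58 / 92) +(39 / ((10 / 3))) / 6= 849693949 / 38581350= 22.02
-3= -3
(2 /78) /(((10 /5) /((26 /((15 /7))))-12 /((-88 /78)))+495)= 77 /1518921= 0.00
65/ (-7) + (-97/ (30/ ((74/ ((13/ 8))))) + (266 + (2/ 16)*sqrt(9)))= 109.85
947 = 947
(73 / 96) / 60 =73 / 5760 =0.01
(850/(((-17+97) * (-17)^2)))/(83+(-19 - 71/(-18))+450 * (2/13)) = 585/2182732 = 0.00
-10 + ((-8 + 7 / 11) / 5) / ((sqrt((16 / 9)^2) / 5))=-2489 / 176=-14.14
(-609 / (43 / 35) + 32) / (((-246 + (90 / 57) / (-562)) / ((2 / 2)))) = 106454321 / 56476587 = 1.88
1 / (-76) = -1 / 76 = -0.01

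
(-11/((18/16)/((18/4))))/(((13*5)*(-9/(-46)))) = -2024/585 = -3.46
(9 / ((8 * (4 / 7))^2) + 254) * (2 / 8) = 260537 / 4096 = 63.61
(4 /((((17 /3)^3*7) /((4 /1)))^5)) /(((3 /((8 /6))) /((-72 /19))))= -1880739938304 /914066140307784006626069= -0.00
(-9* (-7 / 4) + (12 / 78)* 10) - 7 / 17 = 14919 / 884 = 16.88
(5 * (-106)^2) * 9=505620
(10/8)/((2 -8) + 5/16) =-20/91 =-0.22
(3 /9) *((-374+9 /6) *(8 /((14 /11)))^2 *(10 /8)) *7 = -901450 /21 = -42926.19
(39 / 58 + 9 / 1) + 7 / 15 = 8821 / 870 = 10.14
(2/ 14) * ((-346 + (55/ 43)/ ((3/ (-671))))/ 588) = -81539/ 530964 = -0.15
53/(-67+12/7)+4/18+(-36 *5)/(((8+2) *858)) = -359114/588159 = -0.61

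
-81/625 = -0.13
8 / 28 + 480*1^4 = 480.29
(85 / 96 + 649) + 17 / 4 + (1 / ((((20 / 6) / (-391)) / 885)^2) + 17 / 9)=3103666723087 / 288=10776620566.27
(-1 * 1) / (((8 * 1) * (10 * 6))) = -0.00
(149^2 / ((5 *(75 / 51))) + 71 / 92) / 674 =34731239 / 7751000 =4.48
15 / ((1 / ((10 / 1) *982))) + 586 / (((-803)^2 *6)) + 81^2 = 297632872940 / 1934427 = 153861.00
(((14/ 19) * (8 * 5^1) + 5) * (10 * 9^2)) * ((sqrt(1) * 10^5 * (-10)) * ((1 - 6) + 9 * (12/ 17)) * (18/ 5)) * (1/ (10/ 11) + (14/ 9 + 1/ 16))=-369668514705.88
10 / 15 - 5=-13 / 3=-4.33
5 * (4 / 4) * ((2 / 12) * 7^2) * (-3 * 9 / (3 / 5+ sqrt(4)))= -11025 / 26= -424.04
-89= -89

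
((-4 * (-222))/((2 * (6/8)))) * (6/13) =3552/13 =273.23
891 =891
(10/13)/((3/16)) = 160/39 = 4.10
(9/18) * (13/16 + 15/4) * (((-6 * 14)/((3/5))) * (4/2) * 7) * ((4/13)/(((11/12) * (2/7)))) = -751170/143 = -5252.94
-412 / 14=-206 / 7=-29.43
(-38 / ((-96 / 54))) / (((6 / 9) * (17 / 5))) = 9.43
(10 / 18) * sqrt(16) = 20 / 9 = 2.22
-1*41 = -41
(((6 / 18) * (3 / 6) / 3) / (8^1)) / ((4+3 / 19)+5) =19 / 25056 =0.00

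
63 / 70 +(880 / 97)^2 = 7828681 / 94090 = 83.20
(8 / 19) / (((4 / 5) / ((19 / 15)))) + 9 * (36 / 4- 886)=-23677 / 3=-7892.33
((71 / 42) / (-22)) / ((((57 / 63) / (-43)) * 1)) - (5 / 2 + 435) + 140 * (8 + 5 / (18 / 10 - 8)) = 14856313 / 25916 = 573.25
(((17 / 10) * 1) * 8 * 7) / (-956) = -119 / 1195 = -0.10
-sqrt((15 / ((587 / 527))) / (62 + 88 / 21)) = -0.45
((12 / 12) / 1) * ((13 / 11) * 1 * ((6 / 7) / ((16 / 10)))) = 0.63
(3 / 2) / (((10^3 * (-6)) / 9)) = -9 / 4000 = -0.00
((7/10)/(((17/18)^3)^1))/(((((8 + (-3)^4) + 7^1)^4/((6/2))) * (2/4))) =189/3219783680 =0.00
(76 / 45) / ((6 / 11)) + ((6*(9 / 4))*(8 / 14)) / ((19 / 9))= 121204 / 17955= 6.75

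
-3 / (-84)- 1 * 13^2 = -4731 / 28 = -168.96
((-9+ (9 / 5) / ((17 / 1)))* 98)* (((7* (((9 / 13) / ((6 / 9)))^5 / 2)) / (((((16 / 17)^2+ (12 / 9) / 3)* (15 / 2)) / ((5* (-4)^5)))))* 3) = 9108485049319488 / 1605842225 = 5672092.13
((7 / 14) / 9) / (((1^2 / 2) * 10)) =1 / 90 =0.01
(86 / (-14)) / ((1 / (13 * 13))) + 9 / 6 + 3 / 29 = -420835 / 406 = -1036.54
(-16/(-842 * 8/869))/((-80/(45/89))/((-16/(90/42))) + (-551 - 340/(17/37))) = -18249/11226386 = -0.00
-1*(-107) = 107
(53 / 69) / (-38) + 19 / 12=8197 / 5244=1.56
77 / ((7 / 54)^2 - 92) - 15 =-4247877 / 268223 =-15.84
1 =1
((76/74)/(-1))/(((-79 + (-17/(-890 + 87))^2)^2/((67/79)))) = -529286216970313/3792366098308464966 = -0.00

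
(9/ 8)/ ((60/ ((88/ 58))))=33/ 1160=0.03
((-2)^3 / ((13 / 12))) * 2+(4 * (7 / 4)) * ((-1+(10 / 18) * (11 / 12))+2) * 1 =-4.20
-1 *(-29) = 29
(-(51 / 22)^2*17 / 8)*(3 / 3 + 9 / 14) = -18.76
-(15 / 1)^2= -225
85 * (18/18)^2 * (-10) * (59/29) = -1729.31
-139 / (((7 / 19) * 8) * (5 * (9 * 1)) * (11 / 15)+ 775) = -2641 / 16573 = -0.16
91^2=8281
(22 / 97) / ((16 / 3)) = 33 / 776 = 0.04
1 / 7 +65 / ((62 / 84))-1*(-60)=32161 / 217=148.21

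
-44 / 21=-2.10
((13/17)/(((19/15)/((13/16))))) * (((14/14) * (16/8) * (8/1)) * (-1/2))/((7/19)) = -2535/238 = -10.65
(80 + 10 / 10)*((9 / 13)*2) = 1458 / 13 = 112.15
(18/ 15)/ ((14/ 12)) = 36/ 35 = 1.03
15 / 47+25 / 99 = 2660 / 4653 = 0.57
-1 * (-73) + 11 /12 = 887 /12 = 73.92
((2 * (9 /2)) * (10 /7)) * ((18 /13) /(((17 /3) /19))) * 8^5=3025797120 /1547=1955912.81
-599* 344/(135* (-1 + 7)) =-103028/405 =-254.39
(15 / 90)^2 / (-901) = -1 / 32436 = -0.00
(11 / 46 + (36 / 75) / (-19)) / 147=4673 / 3211950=0.00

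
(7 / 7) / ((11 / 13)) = 13 / 11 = 1.18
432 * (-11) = -4752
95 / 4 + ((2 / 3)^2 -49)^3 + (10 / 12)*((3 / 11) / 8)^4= -114452.87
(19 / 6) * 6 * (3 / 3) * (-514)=-9766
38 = 38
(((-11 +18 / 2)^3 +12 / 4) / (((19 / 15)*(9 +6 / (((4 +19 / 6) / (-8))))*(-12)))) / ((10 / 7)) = 1505 / 15048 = 0.10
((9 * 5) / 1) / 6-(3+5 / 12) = 49 / 12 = 4.08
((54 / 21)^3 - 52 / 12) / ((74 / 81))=351999 / 25382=13.87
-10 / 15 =-0.67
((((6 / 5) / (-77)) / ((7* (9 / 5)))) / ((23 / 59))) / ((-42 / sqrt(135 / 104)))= 59* sqrt(390) / 13537524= 0.00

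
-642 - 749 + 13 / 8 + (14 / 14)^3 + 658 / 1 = -730.38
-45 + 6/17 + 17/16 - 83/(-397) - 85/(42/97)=-543525079/2267664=-239.69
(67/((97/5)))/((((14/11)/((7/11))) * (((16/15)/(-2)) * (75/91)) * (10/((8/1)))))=-6097/1940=-3.14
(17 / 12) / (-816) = -1 / 576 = -0.00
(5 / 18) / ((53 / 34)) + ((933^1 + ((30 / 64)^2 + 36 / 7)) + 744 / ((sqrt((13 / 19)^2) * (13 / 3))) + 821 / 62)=21544104668029 / 17912853504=1202.72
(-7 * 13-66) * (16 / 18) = -1256 / 9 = -139.56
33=33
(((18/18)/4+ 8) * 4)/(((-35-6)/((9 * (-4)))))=28.98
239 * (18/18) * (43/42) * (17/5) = 174709/210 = 831.95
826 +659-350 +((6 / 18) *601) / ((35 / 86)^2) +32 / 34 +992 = 208508057 / 62475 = 3337.46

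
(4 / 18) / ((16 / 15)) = 5 / 24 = 0.21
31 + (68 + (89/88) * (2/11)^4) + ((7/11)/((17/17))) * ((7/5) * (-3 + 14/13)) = 203687906/2093663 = 97.29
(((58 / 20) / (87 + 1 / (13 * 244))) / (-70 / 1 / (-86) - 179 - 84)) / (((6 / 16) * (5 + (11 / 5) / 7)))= -27688388 / 434016502695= -0.00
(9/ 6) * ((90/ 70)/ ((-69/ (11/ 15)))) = -33/ 1610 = -0.02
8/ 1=8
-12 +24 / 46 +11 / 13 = -3179 / 299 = -10.63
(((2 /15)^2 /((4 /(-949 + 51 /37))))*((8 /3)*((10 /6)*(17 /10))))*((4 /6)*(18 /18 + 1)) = -9536864 /224775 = -42.43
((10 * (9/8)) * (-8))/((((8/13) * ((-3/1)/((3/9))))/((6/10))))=39/4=9.75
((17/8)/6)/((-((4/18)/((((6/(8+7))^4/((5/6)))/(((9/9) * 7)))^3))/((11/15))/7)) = -5170176/7476806640625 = -0.00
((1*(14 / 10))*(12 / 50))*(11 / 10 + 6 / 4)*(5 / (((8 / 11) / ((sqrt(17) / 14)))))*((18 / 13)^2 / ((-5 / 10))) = -2673*sqrt(17) / 1625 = -6.78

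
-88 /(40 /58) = -638 /5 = -127.60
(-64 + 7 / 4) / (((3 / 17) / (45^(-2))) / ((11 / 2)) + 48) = -15521 / 28168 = -0.55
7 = 7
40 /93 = 0.43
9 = 9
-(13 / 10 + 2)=-33 / 10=-3.30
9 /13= 0.69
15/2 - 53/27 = 299/54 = 5.54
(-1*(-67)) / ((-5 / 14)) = -938 / 5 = -187.60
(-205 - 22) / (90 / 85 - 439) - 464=-3450621 / 7445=-463.48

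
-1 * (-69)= 69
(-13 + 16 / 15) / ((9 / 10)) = -358 / 27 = -13.26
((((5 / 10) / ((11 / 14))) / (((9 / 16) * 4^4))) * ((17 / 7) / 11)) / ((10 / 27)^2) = 1377 / 193600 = 0.01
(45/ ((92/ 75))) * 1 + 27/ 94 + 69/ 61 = 38.10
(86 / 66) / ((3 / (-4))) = -172 / 99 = -1.74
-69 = -69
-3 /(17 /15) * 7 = -315 /17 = -18.53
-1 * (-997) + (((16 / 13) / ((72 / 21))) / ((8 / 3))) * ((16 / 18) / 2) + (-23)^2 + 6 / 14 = 1250194 / 819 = 1526.49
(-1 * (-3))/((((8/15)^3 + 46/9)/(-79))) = -799875/17762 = -45.03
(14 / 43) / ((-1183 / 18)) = -36 / 7267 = -0.00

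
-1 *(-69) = 69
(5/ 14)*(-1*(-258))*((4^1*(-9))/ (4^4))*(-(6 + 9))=194.36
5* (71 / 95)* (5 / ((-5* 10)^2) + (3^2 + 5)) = 497071 / 9500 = 52.32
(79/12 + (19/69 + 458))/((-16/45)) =-1924515/1472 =-1307.42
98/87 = 1.13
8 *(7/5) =11.20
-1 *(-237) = 237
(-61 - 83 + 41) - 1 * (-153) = 50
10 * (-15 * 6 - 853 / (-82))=-32635 / 41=-795.98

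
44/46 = 0.96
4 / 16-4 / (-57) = 73 / 228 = 0.32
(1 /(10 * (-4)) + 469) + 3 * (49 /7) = 19599 /40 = 489.98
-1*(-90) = 90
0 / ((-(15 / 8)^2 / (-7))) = 0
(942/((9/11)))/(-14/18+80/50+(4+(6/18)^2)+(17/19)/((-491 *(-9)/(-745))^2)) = 194169048210/836281277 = 232.18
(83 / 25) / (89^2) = 0.00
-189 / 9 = -21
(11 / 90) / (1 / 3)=11 / 30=0.37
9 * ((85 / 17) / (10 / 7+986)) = 35 / 768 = 0.05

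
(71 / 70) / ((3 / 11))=781 / 210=3.72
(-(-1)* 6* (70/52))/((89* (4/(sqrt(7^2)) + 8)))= 49/4628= 0.01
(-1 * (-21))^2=441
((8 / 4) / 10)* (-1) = -1 / 5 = -0.20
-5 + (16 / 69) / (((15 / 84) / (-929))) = -417917 / 345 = -1211.35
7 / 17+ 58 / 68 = 43 / 34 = 1.26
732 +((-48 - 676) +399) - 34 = 373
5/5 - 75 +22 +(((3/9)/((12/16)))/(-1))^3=-37972/729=-52.09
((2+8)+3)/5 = 13/5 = 2.60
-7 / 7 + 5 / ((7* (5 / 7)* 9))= -8 / 9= -0.89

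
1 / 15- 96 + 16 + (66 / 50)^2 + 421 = 642767 / 1875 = 342.81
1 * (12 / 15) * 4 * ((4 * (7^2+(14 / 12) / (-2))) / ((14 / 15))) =664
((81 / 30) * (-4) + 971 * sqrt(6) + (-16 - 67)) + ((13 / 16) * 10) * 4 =-613 / 10 + 971 * sqrt(6) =2317.15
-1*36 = -36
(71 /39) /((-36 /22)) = -781 /702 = -1.11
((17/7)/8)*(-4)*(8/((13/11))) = -748/91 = -8.22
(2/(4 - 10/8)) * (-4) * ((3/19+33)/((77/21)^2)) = -181440/25289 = -7.17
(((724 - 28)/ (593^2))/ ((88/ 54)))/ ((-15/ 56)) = -87696/ 19340695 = -0.00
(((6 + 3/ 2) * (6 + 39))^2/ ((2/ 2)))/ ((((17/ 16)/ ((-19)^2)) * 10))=65792250/ 17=3870132.35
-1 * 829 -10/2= -834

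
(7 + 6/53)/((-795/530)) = -754/159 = -4.74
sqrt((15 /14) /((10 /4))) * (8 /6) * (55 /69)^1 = 0.70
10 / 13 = 0.77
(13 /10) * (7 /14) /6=13 /120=0.11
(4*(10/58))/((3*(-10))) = -2/87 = -0.02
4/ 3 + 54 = 166/ 3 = 55.33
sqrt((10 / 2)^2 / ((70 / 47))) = sqrt(3290) / 14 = 4.10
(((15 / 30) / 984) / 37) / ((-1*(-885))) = 0.00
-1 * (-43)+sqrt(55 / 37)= sqrt(2035) / 37+43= 44.22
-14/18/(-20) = 7/180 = 0.04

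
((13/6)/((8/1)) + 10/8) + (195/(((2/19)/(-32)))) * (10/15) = -1896887/48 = -39518.48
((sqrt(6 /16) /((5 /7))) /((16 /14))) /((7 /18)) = 63 * sqrt(6) /80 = 1.93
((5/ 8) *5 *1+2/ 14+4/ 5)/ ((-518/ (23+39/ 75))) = -3417/ 18500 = -0.18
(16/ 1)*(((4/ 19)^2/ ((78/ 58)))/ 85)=7424/ 1196715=0.01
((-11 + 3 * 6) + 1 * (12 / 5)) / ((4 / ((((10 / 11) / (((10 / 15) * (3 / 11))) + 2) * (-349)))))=-114821 / 20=-5741.05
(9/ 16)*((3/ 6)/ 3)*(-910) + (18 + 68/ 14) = -62.46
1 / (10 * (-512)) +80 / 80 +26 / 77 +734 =735.34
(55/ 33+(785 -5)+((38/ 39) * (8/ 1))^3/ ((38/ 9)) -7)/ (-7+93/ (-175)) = -511451150/ 4343469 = -117.75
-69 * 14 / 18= -161 / 3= -53.67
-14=-14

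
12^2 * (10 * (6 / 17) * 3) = 25920 / 17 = 1524.71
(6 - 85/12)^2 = 169/144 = 1.17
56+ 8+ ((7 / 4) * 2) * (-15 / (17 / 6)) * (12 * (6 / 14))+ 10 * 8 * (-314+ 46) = -365012 / 17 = -21471.29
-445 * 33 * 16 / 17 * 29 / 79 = -5073.60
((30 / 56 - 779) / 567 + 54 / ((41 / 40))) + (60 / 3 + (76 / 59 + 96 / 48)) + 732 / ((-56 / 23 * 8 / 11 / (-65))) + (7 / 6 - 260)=4099358280691 / 153616176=26685.72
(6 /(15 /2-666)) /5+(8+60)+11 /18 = 2710753 /39510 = 68.61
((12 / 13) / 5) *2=24 / 65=0.37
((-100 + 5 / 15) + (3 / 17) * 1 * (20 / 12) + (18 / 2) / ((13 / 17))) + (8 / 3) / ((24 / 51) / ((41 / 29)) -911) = -36867275831 / 420829305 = -87.61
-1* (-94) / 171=94 / 171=0.55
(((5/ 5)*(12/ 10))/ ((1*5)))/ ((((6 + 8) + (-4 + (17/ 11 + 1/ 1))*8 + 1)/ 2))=132/ 925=0.14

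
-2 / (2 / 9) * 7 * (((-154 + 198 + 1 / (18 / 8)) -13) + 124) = -9793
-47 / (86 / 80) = -1880 / 43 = -43.72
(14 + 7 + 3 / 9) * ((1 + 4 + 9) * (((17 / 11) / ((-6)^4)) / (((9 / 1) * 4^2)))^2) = 0.00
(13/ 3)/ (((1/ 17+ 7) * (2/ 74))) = 8177/ 360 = 22.71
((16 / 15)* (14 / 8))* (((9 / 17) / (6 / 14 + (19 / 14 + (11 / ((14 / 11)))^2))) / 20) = 1372 / 2123725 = 0.00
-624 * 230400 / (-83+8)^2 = -638976 / 25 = -25559.04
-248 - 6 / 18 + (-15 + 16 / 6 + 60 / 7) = -5294 / 21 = -252.10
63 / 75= 21 / 25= 0.84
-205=-205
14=14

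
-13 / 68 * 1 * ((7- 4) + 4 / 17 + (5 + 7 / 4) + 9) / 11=-16783 / 50864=-0.33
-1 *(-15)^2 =-225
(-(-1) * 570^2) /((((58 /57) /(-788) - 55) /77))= -561838523400 /1235219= -454849.32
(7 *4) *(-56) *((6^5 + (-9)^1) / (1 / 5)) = -60893280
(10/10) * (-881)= -881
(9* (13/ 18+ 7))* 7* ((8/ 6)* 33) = 21406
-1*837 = -837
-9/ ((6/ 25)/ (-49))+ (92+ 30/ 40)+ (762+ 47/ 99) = 1066319/ 396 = 2692.72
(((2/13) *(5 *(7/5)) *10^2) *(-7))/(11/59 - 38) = 578200/29003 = 19.94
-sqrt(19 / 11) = -sqrt(209) / 11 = -1.31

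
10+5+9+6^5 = 7800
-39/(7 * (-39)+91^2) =-3/616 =-0.00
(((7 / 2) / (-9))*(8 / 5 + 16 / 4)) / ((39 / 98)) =-9604 / 1755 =-5.47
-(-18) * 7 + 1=127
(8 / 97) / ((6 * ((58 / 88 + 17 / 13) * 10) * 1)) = 1144 / 1636875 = 0.00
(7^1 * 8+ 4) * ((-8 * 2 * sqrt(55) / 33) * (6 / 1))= -1920 * sqrt(55) / 11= -1294.46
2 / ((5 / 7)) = 2.80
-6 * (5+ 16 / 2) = -78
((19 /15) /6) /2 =19 /180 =0.11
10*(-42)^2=17640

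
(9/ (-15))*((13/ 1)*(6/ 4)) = -117/ 10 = -11.70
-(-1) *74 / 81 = 74 / 81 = 0.91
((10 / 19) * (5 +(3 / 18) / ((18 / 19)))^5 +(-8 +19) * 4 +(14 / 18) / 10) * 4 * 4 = 1395343385984599 / 43620677280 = 31988.12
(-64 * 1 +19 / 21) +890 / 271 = -340385 / 5691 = -59.81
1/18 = 0.06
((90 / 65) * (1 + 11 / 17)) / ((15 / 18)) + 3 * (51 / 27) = 27857 / 3315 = 8.40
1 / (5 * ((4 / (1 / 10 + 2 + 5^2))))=1.36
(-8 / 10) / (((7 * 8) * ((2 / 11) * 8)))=-11 / 1120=-0.01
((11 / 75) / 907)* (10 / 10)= 11 / 68025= 0.00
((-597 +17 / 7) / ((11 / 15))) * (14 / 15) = -8324 / 11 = -756.73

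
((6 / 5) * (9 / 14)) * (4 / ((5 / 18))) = 1944 / 175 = 11.11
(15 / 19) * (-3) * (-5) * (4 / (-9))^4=6400 / 13851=0.46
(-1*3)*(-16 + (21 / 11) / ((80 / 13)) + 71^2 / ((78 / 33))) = -72656847 / 11440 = -6351.12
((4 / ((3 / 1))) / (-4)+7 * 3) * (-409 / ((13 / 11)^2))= -3068318 / 507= -6051.91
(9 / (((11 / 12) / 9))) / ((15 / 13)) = 4212 / 55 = 76.58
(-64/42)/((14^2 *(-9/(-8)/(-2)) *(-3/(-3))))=128/9261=0.01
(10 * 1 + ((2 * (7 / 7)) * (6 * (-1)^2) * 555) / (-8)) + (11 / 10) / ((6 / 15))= -3279 / 4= -819.75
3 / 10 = 0.30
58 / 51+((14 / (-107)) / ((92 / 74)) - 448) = -56099399 / 125511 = -446.97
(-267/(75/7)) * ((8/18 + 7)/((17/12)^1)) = -166964/1275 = -130.95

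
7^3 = 343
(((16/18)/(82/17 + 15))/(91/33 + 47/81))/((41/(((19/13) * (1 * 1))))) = 127908/267096427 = 0.00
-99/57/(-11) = 3/19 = 0.16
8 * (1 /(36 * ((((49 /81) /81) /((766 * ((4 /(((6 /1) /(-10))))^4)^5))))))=160641843200000000000000000000 /234365481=685433036104834909540.28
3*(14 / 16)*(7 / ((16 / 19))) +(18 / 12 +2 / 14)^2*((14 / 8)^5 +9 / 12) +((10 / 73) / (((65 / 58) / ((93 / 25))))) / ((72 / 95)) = 196400499277 / 2857021440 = 68.74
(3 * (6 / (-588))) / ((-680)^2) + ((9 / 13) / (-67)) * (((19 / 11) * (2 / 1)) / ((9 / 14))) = -24107715143 / 434164931200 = -0.06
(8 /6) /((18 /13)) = 26 /27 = 0.96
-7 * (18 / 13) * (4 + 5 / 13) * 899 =-38204.84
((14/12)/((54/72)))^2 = 196/81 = 2.42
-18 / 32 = -0.56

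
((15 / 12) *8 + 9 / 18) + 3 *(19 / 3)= 59 / 2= 29.50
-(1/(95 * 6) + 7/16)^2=-4012009/20793600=-0.19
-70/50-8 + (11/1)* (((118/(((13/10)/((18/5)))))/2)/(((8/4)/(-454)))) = -26518751/65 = -407980.78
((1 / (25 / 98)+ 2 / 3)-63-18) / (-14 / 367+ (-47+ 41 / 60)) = 8413108 / 5103665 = 1.65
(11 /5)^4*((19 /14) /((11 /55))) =278179 /1750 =158.96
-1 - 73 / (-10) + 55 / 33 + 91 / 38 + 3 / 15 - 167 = -156.44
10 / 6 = 1.67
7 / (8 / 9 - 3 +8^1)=63 / 53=1.19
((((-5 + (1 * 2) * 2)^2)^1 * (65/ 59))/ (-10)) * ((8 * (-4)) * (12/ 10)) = 1248/ 295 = 4.23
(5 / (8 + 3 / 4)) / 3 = 4 / 21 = 0.19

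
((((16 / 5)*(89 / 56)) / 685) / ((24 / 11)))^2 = 958441 / 82771290000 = 0.00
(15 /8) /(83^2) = 15 /55112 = 0.00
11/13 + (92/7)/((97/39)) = 54113/8827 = 6.13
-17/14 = -1.21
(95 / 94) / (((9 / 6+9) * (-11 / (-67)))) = 6365 / 10857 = 0.59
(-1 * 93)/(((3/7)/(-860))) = 186620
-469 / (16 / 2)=-469 / 8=-58.62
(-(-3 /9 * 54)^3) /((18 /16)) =5184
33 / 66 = 1 / 2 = 0.50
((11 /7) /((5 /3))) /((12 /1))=11 /140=0.08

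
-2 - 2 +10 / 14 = -23 / 7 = -3.29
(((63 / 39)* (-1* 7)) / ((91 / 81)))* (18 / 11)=-30618 / 1859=-16.47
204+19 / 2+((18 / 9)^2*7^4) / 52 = 10353 / 26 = 398.19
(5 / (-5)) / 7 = -1 / 7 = -0.14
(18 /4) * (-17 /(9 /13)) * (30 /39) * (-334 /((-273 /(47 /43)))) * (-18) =8005980 /3913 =2046.00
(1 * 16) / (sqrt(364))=8 * sqrt(91) / 91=0.84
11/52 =0.21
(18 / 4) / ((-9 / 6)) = -3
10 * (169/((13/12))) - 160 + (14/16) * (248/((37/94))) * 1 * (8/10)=340592/185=1841.04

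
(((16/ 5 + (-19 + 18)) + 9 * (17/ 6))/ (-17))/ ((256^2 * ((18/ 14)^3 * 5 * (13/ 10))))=-0.00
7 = 7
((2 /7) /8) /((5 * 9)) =1 /1260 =0.00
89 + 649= 738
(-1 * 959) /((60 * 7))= -137 /60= -2.28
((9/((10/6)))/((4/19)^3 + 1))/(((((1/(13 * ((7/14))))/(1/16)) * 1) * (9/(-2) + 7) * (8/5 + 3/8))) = 2407509/5469170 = 0.44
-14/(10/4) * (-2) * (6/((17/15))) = 1008/17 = 59.29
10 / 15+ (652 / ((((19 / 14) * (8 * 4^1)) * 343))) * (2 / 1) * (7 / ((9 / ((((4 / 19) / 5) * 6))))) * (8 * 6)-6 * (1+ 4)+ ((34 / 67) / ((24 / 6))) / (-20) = -579321901 / 20317080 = -28.51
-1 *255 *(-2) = 510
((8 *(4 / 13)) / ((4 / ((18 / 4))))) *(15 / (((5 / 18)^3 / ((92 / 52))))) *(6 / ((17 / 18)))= 1564562304 / 71825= 21782.98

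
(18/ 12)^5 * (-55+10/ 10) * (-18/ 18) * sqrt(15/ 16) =6561 * sqrt(15)/ 64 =397.04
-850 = -850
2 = 2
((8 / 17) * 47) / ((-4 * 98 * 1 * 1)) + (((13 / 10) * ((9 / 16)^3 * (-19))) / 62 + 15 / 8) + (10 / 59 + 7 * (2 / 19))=6293674372161 / 2371385999360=2.65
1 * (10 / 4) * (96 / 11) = 21.82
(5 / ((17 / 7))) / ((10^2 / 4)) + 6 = 517 / 85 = 6.08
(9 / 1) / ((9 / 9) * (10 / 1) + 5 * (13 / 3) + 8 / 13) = 351 / 1259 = 0.28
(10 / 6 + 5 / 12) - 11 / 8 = 17 / 24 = 0.71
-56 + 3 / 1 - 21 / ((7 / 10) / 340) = -10253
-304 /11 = -27.64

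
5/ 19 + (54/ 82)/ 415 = 85588/ 323285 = 0.26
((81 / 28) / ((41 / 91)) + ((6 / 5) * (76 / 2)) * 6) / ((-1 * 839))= -229617 / 687980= -0.33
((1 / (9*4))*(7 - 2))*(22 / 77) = 5 / 126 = 0.04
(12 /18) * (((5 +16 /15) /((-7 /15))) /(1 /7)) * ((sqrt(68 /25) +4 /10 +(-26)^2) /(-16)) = 91 * sqrt(17) /60 +153881 /60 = 2570.94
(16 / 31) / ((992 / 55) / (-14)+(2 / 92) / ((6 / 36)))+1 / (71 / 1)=-9741437 / 22566853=-0.43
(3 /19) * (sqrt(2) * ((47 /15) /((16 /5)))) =47 * sqrt(2) /304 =0.22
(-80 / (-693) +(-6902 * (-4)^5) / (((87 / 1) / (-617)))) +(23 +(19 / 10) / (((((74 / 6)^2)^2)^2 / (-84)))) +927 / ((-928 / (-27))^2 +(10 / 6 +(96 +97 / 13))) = -7437408409004535990763604976833 / 148381929436816929310380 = -50123410.83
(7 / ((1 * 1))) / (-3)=-7 / 3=-2.33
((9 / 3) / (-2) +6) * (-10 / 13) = -45 / 13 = -3.46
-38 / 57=-2 / 3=-0.67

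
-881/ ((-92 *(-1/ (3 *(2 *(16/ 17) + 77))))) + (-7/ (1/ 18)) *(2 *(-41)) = 12614985/ 1564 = 8065.85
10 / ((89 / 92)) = 920 / 89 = 10.34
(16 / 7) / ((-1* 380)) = -4 / 665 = -0.01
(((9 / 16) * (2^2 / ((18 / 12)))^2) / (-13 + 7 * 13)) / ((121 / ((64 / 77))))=128 / 363363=0.00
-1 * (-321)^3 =33076161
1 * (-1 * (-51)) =51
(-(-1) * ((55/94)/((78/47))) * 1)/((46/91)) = 385/552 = 0.70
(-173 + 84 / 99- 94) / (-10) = 8783 / 330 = 26.62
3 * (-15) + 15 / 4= -165 / 4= -41.25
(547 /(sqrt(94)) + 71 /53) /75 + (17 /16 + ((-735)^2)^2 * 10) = 547 * sqrt(94) /7050 + 185612180197568711 /63600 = 2918430506251.83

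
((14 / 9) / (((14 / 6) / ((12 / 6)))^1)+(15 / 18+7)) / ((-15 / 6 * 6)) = -11 / 18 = -0.61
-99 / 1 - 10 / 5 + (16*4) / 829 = -83665 / 829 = -100.92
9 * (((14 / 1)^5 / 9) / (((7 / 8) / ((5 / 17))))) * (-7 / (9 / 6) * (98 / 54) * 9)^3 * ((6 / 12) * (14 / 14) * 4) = -1984286933135360 / 12393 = -160113526437.13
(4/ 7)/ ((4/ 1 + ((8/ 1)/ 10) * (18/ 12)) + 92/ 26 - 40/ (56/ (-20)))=65/ 2619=0.02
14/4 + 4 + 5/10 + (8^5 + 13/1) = 32789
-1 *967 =-967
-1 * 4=-4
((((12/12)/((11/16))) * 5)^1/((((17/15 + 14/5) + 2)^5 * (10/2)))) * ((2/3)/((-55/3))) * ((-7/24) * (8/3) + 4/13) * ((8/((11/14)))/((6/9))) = 453600000/8783725513277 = 0.00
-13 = -13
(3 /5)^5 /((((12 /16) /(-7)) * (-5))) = 2268 /15625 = 0.15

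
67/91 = 0.74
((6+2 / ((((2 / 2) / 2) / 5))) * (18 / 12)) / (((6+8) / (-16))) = -44.57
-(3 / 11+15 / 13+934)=-133766 / 143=-935.43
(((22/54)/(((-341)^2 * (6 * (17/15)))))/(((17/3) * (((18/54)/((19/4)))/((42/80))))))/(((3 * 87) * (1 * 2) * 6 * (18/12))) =133/918558672768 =0.00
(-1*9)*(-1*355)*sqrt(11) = 10596.62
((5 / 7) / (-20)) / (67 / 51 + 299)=-51 / 428848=-0.00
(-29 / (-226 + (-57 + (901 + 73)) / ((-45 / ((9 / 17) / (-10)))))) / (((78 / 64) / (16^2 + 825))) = 852692800 / 7456137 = 114.36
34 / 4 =17 / 2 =8.50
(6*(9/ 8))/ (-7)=-27/ 28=-0.96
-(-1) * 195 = 195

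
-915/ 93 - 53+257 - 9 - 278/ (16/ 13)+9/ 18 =-40.21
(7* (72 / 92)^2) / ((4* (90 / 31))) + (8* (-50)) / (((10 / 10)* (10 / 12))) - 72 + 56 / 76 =-550.89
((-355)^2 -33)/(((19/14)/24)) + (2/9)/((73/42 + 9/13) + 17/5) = 2021458015892/907269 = 2228069.09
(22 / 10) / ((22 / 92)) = 46 / 5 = 9.20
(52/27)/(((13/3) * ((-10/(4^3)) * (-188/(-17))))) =-544/2115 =-0.26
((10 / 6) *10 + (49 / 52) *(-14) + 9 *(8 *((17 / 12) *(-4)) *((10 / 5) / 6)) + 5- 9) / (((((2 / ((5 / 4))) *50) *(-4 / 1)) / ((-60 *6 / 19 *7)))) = -223629 / 3952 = -56.59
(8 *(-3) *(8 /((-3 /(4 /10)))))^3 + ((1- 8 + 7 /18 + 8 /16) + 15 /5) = 18870868 /1125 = 16774.10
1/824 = 0.00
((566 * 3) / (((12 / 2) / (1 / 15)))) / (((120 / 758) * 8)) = 107257 / 7200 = 14.90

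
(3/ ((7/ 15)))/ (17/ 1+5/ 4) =180/ 511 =0.35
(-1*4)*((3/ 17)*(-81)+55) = -2768/ 17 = -162.82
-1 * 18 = -18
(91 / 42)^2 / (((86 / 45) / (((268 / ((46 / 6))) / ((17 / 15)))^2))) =15362480250 / 6573883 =2336.90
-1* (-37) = 37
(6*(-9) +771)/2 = 717/2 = 358.50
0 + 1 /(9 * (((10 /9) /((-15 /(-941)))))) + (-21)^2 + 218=1240241 /1882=659.00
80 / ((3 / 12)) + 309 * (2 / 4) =949 / 2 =474.50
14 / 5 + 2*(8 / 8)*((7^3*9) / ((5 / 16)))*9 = 177814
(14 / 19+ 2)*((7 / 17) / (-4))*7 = -637 / 323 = -1.97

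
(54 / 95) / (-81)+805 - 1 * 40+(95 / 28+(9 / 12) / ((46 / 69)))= 769.51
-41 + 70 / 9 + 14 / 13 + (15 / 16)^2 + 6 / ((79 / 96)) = -56730437 / 2366208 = -23.98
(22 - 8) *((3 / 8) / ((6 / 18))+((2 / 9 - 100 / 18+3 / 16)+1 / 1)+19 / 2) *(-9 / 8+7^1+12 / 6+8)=276479 / 192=1439.99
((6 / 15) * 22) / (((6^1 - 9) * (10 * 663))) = -22 / 49725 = -0.00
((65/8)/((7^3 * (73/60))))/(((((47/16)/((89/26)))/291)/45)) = 349636500/1176833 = 297.10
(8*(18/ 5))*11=1584/ 5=316.80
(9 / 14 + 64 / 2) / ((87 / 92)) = 21022 / 609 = 34.52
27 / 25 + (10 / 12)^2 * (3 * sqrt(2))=27 / 25 + 25 * sqrt(2) / 12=4.03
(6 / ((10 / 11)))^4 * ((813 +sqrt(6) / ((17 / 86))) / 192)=16998201 * sqrt(6) / 340000 +321384591 / 40000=8157.08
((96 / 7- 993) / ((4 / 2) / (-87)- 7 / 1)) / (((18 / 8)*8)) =66265 / 8554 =7.75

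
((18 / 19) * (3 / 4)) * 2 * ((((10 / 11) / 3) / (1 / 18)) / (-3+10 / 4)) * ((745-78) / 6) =-360180 / 209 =-1723.35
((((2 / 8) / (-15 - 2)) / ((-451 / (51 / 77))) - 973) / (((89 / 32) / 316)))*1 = -341678111968 / 3090703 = -110550.29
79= 79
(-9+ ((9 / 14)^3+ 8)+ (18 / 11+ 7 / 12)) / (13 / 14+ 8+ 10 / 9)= 403509 / 2727340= 0.15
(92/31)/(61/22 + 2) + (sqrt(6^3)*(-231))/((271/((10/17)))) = 2024/3255 - 13860*sqrt(6)/4607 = -6.75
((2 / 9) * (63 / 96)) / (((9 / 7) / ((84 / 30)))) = 343 / 1080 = 0.32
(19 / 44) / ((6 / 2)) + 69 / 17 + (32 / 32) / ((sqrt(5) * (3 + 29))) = sqrt(5) / 160 + 9431 / 2244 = 4.22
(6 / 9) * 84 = 56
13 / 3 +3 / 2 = 35 / 6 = 5.83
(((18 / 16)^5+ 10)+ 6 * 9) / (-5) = -2156201 / 163840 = -13.16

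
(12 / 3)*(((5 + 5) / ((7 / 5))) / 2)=100 / 7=14.29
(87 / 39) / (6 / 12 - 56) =-58 / 1443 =-0.04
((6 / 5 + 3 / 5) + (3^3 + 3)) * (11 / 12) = 583 / 20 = 29.15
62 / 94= 31 / 47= 0.66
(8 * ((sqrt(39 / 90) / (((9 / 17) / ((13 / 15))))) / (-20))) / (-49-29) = 17 * sqrt(390) / 60750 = 0.01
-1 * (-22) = 22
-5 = -5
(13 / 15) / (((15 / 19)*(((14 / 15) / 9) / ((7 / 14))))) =741 / 140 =5.29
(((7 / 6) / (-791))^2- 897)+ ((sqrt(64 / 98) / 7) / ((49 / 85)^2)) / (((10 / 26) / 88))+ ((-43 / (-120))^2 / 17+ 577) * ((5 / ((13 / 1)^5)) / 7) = -1457488048511227639 / 1624849337442240+ 6612320 * sqrt(2) / 117649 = -817.51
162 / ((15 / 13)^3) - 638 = -66568 / 125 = -532.54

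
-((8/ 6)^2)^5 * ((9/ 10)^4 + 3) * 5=-798687232/ 2460375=-324.62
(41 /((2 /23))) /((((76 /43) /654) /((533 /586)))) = 7067325759 /44536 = 158687.93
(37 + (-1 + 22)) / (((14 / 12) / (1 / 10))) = 174 / 35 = 4.97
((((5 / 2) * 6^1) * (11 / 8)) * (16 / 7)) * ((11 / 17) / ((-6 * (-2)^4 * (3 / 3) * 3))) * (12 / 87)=-0.01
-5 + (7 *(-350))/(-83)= 2035/83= 24.52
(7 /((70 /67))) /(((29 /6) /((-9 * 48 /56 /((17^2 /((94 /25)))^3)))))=-9015158736 /382806758359375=-0.00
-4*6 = -24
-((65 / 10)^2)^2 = -28561 / 16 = -1785.06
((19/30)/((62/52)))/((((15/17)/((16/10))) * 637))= 2584/1708875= 0.00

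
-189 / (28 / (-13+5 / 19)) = 85.97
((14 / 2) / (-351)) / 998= -7 / 350298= -0.00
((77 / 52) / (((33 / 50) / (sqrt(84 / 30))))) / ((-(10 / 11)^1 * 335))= -77 * sqrt(70) / 52260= -0.01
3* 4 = 12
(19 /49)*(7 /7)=19 /49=0.39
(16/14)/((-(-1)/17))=136/7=19.43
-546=-546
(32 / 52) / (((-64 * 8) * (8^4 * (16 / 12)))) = -3 / 13631488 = -0.00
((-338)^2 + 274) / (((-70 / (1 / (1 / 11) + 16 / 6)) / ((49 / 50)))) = -21911.11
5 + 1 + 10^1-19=-3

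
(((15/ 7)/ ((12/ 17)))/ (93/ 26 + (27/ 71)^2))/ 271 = 5570305/ 1850587998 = 0.00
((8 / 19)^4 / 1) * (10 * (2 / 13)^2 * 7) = 1146880 / 22024249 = 0.05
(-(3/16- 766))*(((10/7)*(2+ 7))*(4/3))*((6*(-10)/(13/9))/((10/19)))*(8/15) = -50286312/91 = -552596.84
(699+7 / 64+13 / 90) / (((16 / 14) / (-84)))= -98678699 / 1920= -51395.16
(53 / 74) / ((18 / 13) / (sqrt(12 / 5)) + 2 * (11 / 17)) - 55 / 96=73736729 / 151958112 - 597363 * sqrt(15) / 3165794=-0.25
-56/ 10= -28/ 5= -5.60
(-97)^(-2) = 1/9409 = 0.00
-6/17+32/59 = 190/1003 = 0.19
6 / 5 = 1.20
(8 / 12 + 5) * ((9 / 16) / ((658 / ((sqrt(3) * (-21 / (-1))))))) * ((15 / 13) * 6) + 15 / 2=6885 * sqrt(3) / 9776 + 15 / 2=8.72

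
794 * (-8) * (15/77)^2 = -1429200/5929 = -241.05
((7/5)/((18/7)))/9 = 49/810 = 0.06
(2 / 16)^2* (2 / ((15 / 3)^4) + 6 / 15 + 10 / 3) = 0.06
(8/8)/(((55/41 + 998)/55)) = 2255/40973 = 0.06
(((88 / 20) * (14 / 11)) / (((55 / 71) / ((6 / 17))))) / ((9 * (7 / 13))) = 7384 / 14025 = 0.53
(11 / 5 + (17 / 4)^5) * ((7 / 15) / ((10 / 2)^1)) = 16591281 / 128000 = 129.62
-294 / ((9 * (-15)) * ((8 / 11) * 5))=539 / 900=0.60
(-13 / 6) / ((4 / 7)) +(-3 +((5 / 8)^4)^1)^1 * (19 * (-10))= 3300659 / 6144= 537.22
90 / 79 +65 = 5225 / 79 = 66.14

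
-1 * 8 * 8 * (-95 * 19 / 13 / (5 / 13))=23104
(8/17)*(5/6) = 20/51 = 0.39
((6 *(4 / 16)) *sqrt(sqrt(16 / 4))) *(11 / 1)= 33 *sqrt(2) / 2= 23.33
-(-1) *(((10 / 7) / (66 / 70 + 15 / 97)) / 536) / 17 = 2425 / 16975656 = 0.00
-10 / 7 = -1.43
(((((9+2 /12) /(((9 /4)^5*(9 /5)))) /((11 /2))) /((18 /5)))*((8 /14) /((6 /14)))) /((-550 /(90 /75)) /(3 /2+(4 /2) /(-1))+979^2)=256000 /41297201816211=0.00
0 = 0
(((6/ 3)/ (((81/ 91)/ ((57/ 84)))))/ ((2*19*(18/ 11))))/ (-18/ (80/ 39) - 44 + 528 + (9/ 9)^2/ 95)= 1045/ 20253807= 0.00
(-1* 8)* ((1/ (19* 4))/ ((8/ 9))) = -9/ 76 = -0.12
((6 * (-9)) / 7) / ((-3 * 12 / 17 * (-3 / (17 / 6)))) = -289 / 84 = -3.44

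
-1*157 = -157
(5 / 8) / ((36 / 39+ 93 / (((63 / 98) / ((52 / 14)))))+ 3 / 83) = 16185 / 13939624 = 0.00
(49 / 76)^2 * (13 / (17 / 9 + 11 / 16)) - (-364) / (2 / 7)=1276.10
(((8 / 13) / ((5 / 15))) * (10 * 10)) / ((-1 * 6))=-400 / 13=-30.77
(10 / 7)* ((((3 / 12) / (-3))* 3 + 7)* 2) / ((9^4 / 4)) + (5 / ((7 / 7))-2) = 3.01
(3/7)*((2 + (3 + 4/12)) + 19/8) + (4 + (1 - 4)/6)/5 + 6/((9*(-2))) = 3083/840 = 3.67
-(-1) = 1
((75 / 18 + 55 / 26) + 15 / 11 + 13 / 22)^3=352943569763 / 631628712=558.78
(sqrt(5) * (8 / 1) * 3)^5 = 199065600 * sqrt(5) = 445124213.58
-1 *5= -5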